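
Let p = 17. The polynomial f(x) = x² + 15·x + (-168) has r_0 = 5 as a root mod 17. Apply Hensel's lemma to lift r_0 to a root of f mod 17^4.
r_3 = 79055 (mod 83521)

Hensel: r_{i+1} = r_i − f(r_i)·(f′(r_i))^{-1} mod 17^{i+2}, f′(x) = 2x + 15. Iterate:
  r_0 = 5 (mod 17)
  r_1 = 158 (mod 289)
  r_2 = 447 (mod 4913)
  r_3 = 79055 (mod 83521)
Final: r = 79055 satisfies f(r) ≡ 0 mod 17^4.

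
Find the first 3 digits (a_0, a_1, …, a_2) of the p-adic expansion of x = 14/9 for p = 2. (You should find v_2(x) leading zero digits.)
(a_0, …, a_2) = (0, 1, 1)

v_2(14/9) = 1, so a_0 = ... = a_0 = 0. Factor out: x = 2^1 · u with u = 7/9 a unit in ℤ_2. Expand u iteratively via a_{v+i} = u_i mod 2, u_{i+1} = (u_i − a_{v+i})/2:
  u_0 = 7/9;  a_1 = 1;  u_1 = (u_0 − 1)/2 = -1/9
  u_1 = -1/9;  a_2 = 1;  u_2 = (u_1 − 1)/2 = -5/9
Digits: (0, 1, 1).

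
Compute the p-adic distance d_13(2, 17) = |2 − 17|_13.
d_13(2, 17) = 1

Step 1 — x − y = 2 − 17 = -15. Step 2 — v_13(-15) = 0 (factor: -15 = −(13^0 · 15); the sign does not affect v_p). Step 3 — |x − y|_13 = 13^{0} = 1.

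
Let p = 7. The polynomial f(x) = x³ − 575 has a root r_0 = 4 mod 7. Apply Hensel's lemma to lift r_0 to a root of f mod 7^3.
r_2 = 326 (mod 343)

Hensel: r_{i+1} = r_i − f(r_i)/f′(r_i) mod 7^{i+2}, where f′(x) = 3x². Iterate:
  r_0 = 4 (mod 7)
  r_1 = 32 (mod 49)
  r_2 = 326 (mod 343)
Final: r = 326 with f(r) ≡ 0 mod 7^3.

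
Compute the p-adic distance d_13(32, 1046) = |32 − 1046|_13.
d_13(32, 1046) = 1/169

Step 1 — x − y = 32 − 1046 = -1014. Step 2 — v_13(-1014) = 2 (factor: -1014 = −(13^2 · 6); the sign does not affect v_p). Step 3 — |x − y|_13 = 13^{-2} = 1/169.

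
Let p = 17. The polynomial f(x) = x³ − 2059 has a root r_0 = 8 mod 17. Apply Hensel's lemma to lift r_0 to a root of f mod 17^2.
r_1 = 144 (mod 289)

Hensel: r_{i+1} = r_i − f(r_i)/f′(r_i) mod 17^{i+2}, where f′(x) = 3x². Iterate:
  r_0 = 8 (mod 17)
  r_1 = 144 (mod 289)
Final: r = 144 with f(r) ≡ 0 mod 17^2.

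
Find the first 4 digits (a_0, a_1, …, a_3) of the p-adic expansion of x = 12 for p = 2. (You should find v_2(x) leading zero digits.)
(a_0, …, a_3) = (0, 0, 1, 1)

v_2(12) = 2, so a_0 = ... = a_1 = 0. Factor out: x = 2^2 · u with u = 3 a unit in ℤ_2. Expand u iteratively via a_{v+i} = u_i mod 2, u_{i+1} = (u_i − a_{v+i})/2:
  u_0 = 3;  a_2 = 1;  u_1 = (u_0 − 1)/2 = 1
  u_1 = 1;  a_3 = 1;  u_2 = (u_1 − 1)/2 = 0
Digits: (0, 0, 1, 1).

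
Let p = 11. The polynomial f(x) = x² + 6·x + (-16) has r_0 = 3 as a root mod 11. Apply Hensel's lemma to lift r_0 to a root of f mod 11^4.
r_3 = 14633 (mod 14641)

Hensel: r_{i+1} = r_i − f(r_i)·(f′(r_i))^{-1} mod 11^{i+2}, f′(x) = 2x + 6. Iterate:
  r_0 = 3 (mod 11)
  r_1 = 113 (mod 121)
  r_2 = 1323 (mod 1331)
  r_3 = 14633 (mod 14641)
Final: r = 14633 satisfies f(r) ≡ 0 mod 11^4.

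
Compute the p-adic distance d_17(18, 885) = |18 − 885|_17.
d_17(18, 885) = 1/289

Step 1 — x − y = 18 − 885 = -867. Step 2 — v_17(-867) = 2 (factor: -867 = −(17^2 · 3); the sign does not affect v_p). Step 3 — |x − y|_17 = 17^{-2} = 1/289.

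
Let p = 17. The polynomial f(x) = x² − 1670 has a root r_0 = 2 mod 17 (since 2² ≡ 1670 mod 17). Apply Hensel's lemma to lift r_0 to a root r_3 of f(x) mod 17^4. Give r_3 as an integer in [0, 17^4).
r_3 = 13857 (mod 83521)

Hensel's recurrence: r_{i+1} = r_i − f(r_i)·(f′(r_i))^{-1} mod 17^{i+2}, with f′(x) = 2x. Iterate:
  r_0 = 2 (mod 17)
  r_1 = 274 (mod 289)
  r_2 = 4031 (mod 4913)
  r_3 = 13857 (mod 83521)
Final: r_3 = 13857, and one checks f(r_3) ≡ 0 mod 17^4.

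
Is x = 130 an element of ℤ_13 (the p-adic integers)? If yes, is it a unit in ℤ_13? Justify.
x ∈ ℤ_13 but not a unit; v_13(x) = 1 > 0

ℤ_13 = {x ∈ ℚ_13 : v_13(x) ≥ 0} and ℤ_13^× = {x ∈ ℤ_13 : v_13(x) = 0}. Here v_13(130) = v_13(num) − v_13(den) = 1; compare against these criteria.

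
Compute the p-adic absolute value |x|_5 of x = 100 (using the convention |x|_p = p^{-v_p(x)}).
|100|_5 = 1/25

Step 1 — compute v_5(x) by factoring powers of 5 out of the numerator and denominator: v_5(100) = 2. Step 2 — apply |x|_p = p^{-v_p(x)} = 5^{-2} = 1/25.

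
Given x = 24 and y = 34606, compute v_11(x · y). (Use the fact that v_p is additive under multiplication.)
v_11(830544) = 3

v_p(x) = 0 (factor: 24 = 11^0 · 24); v_p(y) = 3 (factor: 34606 = 11^3 · 26). Additivity: v_p(xy) = v_p(x) + v_p(y) = 0 + 3 = 3. (Direct check: xy = 830544 = 11^3 · (624).)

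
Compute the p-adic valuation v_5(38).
v_5(38) = 0

v_5(n) is the largest exponent k such that 5^k divides n. Factor out: 38 = 5^0 · 38. (Sign doesn't affect v_p.) So v_5(38) = 0.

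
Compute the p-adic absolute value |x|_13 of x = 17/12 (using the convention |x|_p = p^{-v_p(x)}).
|17/12|_13 = 1

Step 1 — compute v_13(x) by factoring powers of 13 out of the numerator and denominator: v_13(17/12) = 0. Step 2 — apply |x|_p = p^{-v_p(x)} = 13^{0} = 1.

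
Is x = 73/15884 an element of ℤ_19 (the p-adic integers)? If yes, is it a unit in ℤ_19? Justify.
x ∉ ℤ_19 (v_19(x) = -2 < 0)

ℤ_19 = {x ∈ ℚ_19 : v_19(x) ≥ 0} and ℤ_19^× = {x ∈ ℤ_19 : v_19(x) = 0}. Here v_19(73/15884) = v_19(num) − v_19(den) = -2; compare against these criteria.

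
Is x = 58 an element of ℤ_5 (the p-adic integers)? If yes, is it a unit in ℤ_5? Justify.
x ∈ ℤ_5^× (unit); v_5(x) = 0

ℤ_5 = {x ∈ ℚ_5 : v_5(x) ≥ 0} and ℤ_5^× = {x ∈ ℤ_5 : v_5(x) = 0}. Here v_5(58) = v_5(num) − v_5(den) = 0; compare against these criteria.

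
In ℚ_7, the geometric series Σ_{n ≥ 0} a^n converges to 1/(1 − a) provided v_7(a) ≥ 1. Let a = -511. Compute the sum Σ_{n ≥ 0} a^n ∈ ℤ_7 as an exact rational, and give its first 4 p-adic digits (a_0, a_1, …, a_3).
Σ a^n = 1/(1 − a) = 1/512;  first 4 digits = (1, 4, 5, 4)

v_7(a) = 1 ≥ 1, so the series converges in ℤ_7 to 1/(1 − a) = 1/(1 − (-511)) = 1/512. Expand this rational in ℤ_7: compute digits iteratively via d_i = x_i mod 7, x_{i+1} = (x_i − d_i)/7. The first 4 digits are (1, 4, 5, 4).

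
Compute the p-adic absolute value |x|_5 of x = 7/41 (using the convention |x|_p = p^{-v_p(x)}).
|7/41|_5 = 1

Step 1 — compute v_5(x) by factoring powers of 5 out of the numerator and denominator: v_5(7/41) = 0. Step 2 — apply |x|_p = p^{-v_p(x)} = 5^{0} = 1.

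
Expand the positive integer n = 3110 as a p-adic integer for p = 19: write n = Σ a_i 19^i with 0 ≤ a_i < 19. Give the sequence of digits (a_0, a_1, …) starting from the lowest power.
(a_0, a_1, …) = (13, 11, 8)

Repeated division by 19 gives the digits low-to-high: 3110 = 13 + 11·19^1 + 8·19^2. Digit sequence: (13, 11, 8).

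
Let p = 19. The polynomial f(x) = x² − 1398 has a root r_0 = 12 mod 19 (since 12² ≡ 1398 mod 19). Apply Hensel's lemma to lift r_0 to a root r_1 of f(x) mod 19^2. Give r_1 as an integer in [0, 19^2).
r_1 = 335 (mod 361)

Hensel's recurrence: r_{i+1} = r_i − f(r_i)·(f′(r_i))^{-1} mod 19^{i+2}, with f′(x) = 2x. Iterate:
  r_0 = 12 (mod 19)
  r_1 = 335 (mod 361)
Final: r_1 = 335, and one checks f(r_1) ≡ 0 mod 19^2.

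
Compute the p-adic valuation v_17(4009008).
v_17(4009008) = 4

v_17(n) is the largest exponent k such that 17^k divides n. Factor out: 4009008 = 17^4 · 48. (Sign doesn't affect v_p.) So v_17(4009008) = 4.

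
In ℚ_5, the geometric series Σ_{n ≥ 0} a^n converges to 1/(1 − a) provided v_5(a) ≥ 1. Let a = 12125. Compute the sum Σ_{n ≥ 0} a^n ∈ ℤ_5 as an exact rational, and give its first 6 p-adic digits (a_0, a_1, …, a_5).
Σ a^n = 1/(1 − a) = -1/12124;  first 6 digits = (1, 0, 0, 2, 4, 3)

v_5(a) = 3 ≥ 1, so the series converges in ℤ_5 to 1/(1 − a) = 1/(1 − 12125) = -1/12124. Expand this rational in ℤ_5: compute digits iteratively via d_i = x_i mod 5, x_{i+1} = (x_i − d_i)/5. The first 6 digits are (1, 0, 0, 2, 4, 3).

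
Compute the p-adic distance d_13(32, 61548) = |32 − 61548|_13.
d_13(32, 61548) = 1/2197

Step 1 — x − y = 32 − 61548 = -61516. Step 2 — v_13(-61516) = 3 (factor: -61516 = −(13^3 · 28); the sign does not affect v_p). Step 3 — |x − y|_13 = 13^{-3} = 1/2197.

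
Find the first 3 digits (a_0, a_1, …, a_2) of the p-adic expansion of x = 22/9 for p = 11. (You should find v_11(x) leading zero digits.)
(a_0, …, a_2) = (0, 10, 4)

v_11(22/9) = 1, so a_0 = ... = a_0 = 0. Factor out: x = 11^1 · u with u = 2/9 a unit in ℤ_11. Expand u iteratively via a_{v+i} = u_i mod 11, u_{i+1} = (u_i − a_{v+i})/11:
  u_0 = 2/9;  a_1 = 10;  u_1 = (u_0 − 10)/11 = -8/9
  u_1 = -8/9;  a_2 = 4;  u_2 = (u_1 − 4)/11 = -4/9
Digits: (0, 10, 4).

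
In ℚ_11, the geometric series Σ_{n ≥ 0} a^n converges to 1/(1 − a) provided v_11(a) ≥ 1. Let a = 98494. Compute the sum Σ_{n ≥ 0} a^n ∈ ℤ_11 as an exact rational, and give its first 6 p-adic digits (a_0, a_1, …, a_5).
Σ a^n = 1/(1 − a) = -1/98493;  first 6 digits = (1, 0, 0, 8, 6, 0)

v_11(a) = 3 ≥ 1, so the series converges in ℤ_11 to 1/(1 − a) = 1/(1 − 98494) = -1/98493. Expand this rational in ℤ_11: compute digits iteratively via d_i = x_i mod 11, x_{i+1} = (x_i − d_i)/11. The first 6 digits are (1, 0, 0, 8, 6, 0).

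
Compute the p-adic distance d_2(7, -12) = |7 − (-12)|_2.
d_2(7, -12) = 1

Step 1 — x − y = 7 − (-12) = 19. Step 2 — v_2(19) = 0 (factor: 19 = (2^0 · 19); the sign does not affect v_p). Step 3 — |x − y|_2 = 2^{0} = 1.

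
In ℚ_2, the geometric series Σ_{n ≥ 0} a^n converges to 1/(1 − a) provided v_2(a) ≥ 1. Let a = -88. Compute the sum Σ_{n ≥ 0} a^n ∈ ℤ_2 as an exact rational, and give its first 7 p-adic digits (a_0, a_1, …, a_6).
Σ a^n = 1/(1 − a) = 1/89;  first 7 digits = (1, 0, 0, 1, 0, 1, 1)

v_2(a) = 3 ≥ 1, so the series converges in ℤ_2 to 1/(1 − a) = 1/(1 − (-88)) = 1/89. Expand this rational in ℤ_2: compute digits iteratively via d_i = x_i mod 2, x_{i+1} = (x_i − d_i)/2. The first 7 digits are (1, 0, 0, 1, 0, 1, 1).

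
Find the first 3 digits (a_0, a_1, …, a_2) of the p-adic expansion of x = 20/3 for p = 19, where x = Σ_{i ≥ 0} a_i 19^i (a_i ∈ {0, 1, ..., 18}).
(a_0, …, a_2) = (13, 6, 6)

v_19(20/3) = 0 (numerator and denominator both coprime to 19), so x ∈ ℤ_19^×. Compute digits iteratively via a_i = x_i mod 19, x_{i+1} = (x_i − a_i)/19, with x_0 = x:
  x_0 = 20/3;  a_0 = 13;  x_1 = (x_0 − 13)/19 = -1/3
  x_1 = -1/3;  a_1 = 6;  x_2 = (x_1 − 6)/19 = -1/3
  x_2 = -1/3;  a_2 = 6;  x_3 = (x_2 − 6)/19 = -1/3
Digits: (13, 6, 6).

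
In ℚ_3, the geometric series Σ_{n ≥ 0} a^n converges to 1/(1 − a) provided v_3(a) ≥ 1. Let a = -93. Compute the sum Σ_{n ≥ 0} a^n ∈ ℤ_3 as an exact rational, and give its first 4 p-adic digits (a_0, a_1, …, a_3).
Σ a^n = 1/(1 − a) = 1/94;  first 4 digits = (1, 2, 2, 0)

v_3(a) = 1 ≥ 1, so the series converges in ℤ_3 to 1/(1 − a) = 1/(1 − (-93)) = 1/94. Expand this rational in ℤ_3: compute digits iteratively via d_i = x_i mod 3, x_{i+1} = (x_i − d_i)/3. The first 4 digits are (1, 2, 2, 0).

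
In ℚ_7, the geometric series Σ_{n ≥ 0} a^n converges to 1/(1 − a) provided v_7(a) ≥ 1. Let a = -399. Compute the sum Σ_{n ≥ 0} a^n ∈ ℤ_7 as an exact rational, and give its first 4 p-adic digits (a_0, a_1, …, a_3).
Σ a^n = 1/(1 − a) = 1/400;  first 4 digits = (1, 6, 6, 6)

v_7(a) = 1 ≥ 1, so the series converges in ℤ_7 to 1/(1 − a) = 1/(1 − (-399)) = 1/400. Expand this rational in ℤ_7: compute digits iteratively via d_i = x_i mod 7, x_{i+1} = (x_i − d_i)/7. The first 4 digits are (1, 6, 6, 6).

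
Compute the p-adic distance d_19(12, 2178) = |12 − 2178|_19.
d_19(12, 2178) = 1/361

Step 1 — x − y = 12 − 2178 = -2166. Step 2 — v_19(-2166) = 2 (factor: -2166 = −(19^2 · 6); the sign does not affect v_p). Step 3 — |x − y|_19 = 19^{-2} = 1/361.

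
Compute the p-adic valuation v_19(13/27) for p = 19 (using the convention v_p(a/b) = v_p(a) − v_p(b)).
v_19(13/27) = 0

Factor powers of 19 from the numerator and denominator of the reduced fraction: 13 = 19^0 · 13 and 27 = 19^0 · 27. Apply v_p(a/b) = v_p(a) − v_p(b): v_19(13/27) = 0 − 0 = 0.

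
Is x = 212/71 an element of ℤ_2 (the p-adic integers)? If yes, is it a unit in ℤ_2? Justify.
x ∈ ℤ_2 but not a unit; v_2(x) = 2 > 0

ℤ_2 = {x ∈ ℚ_2 : v_2(x) ≥ 0} and ℤ_2^× = {x ∈ ℤ_2 : v_2(x) = 0}. Here v_2(212/71) = v_2(num) − v_2(den) = 2; compare against these criteria.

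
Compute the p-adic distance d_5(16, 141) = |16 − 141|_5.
d_5(16, 141) = 1/125

Step 1 — x − y = 16 − 141 = -125. Step 2 — v_5(-125) = 3 (factor: -125 = −(5^3 · 1); the sign does not affect v_p). Step 3 — |x − y|_5 = 5^{-3} = 1/125.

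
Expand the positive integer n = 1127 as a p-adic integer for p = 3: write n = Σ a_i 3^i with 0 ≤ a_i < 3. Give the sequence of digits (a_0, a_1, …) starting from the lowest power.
(a_0, a_1, …) = (2, 0, 2, 2, 1, 1, 1)

Repeated division by 3 gives the digits low-to-high: 1127 = 2 + 2·3^2 + 2·3^3 + 1·3^4 + 1·3^5 + 1·3^6. Digit sequence: (2, 0, 2, 2, 1, 1, 1).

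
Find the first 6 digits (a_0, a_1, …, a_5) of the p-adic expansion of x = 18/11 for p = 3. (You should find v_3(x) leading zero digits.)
(a_0, …, a_5) = (0, 0, 1, 0, 1, 1)

v_3(18/11) = 2, so a_0 = ... = a_1 = 0. Factor out: x = 3^2 · u with u = 2/11 a unit in ℤ_3. Expand u iteratively via a_{v+i} = u_i mod 3, u_{i+1} = (u_i − a_{v+i})/3:
  u_0 = 2/11;  a_2 = 1;  u_1 = (u_0 − 1)/3 = -3/11
  u_1 = -3/11;  a_3 = 0;  u_2 = (u_1 − 0)/3 = -1/11
  u_2 = -1/11;  a_4 = 1;  u_3 = (u_2 − 1)/3 = -4/11
  u_3 = -4/11;  a_5 = 1;  u_4 = (u_3 − 1)/3 = -5/11
Digits: (0, 0, 1, 0, 1, 1).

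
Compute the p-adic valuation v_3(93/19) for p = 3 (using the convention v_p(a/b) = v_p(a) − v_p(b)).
v_3(93/19) = 1

Factor powers of 3 from the numerator and denominator of the reduced fraction: 93 = 3^1 · 31 and 19 = 3^0 · 19. Apply v_p(a/b) = v_p(a) − v_p(b): v_3(93/19) = 1 − 0 = 1.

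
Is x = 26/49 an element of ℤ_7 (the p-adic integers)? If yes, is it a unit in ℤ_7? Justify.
x ∉ ℤ_7 (v_7(x) = -2 < 0)

ℤ_7 = {x ∈ ℚ_7 : v_7(x) ≥ 0} and ℤ_7^× = {x ∈ ℤ_7 : v_7(x) = 0}. Here v_7(26/49) = v_7(num) − v_7(den) = -2; compare against these criteria.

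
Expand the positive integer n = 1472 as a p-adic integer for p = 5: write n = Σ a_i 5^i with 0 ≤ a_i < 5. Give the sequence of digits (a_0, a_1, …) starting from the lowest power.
(a_0, a_1, …) = (2, 4, 3, 1, 2)

Repeated division by 5 gives the digits low-to-high: 1472 = 2 + 4·5^1 + 3·5^2 + 1·5^3 + 2·5^4. Digit sequence: (2, 4, 3, 1, 2).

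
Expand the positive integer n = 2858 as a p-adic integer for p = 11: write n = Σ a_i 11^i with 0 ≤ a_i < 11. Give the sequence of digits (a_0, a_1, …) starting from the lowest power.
(a_0, a_1, …) = (9, 6, 1, 2)

Repeated division by 11 gives the digits low-to-high: 2858 = 9 + 6·11^1 + 1·11^2 + 2·11^3. Digit sequence: (9, 6, 1, 2).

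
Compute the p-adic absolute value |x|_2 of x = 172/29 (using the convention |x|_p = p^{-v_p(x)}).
|172/29|_2 = 1/4

Step 1 — compute v_2(x) by factoring powers of 2 out of the numerator and denominator: v_2(172/29) = 2. Step 2 — apply |x|_p = p^{-v_p(x)} = 2^{-2} = 1/4.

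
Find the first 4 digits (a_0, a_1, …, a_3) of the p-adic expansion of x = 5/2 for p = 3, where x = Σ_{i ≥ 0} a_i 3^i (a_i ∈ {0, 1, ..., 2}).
(a_0, …, a_3) = (1, 2, 1, 1)

v_3(5/2) = 0 (numerator and denominator both coprime to 3), so x ∈ ℤ_3^×. Compute digits iteratively via a_i = x_i mod 3, x_{i+1} = (x_i − a_i)/3, with x_0 = x:
  x_0 = 5/2;  a_0 = 1;  x_1 = (x_0 − 1)/3 = 1/2
  x_1 = 1/2;  a_1 = 2;  x_2 = (x_1 − 2)/3 = -1/2
  x_2 = -1/2;  a_2 = 1;  x_3 = (x_2 − 1)/3 = -1/2
  x_3 = -1/2;  a_3 = 1;  x_4 = (x_3 − 1)/3 = -1/2
Digits: (1, 2, 1, 1).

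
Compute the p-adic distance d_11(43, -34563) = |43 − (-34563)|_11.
d_11(43, -34563) = 1/1331

Step 1 — x − y = 43 − (-34563) = 34606. Step 2 — v_11(34606) = 3 (factor: 34606 = (11^3 · 26); the sign does not affect v_p). Step 3 — |x − y|_11 = 11^{-3} = 1/1331.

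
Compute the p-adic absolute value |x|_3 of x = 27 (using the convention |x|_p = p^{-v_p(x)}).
|27|_3 = 1/27

Step 1 — compute v_3(x) by factoring powers of 3 out of the numerator and denominator: v_3(27) = 3. Step 2 — apply |x|_p = p^{-v_p(x)} = 3^{-3} = 1/27.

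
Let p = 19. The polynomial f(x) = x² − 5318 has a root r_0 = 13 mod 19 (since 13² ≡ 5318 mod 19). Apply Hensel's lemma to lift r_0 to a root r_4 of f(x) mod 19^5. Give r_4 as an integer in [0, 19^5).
r_4 = 607177 (mod 2476099)

Hensel's recurrence: r_{i+1} = r_i − f(r_i)·(f′(r_i))^{-1} mod 19^{i+2}, with f′(x) = 2x. Iterate:
  r_0 = 13 (mod 19)
  r_1 = 336 (mod 361)
  r_2 = 3585 (mod 6859)
  r_3 = 85893 (mod 130321)
  r_4 = 607177 (mod 2476099)
Final: r_4 = 607177, and one checks f(r_4) ≡ 0 mod 19^5.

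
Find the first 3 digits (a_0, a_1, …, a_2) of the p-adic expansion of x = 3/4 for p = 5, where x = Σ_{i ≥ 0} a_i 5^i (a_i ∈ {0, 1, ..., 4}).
(a_0, …, a_2) = (2, 1, 1)

v_5(3/4) = 0 (numerator and denominator both coprime to 5), so x ∈ ℤ_5^×. Compute digits iteratively via a_i = x_i mod 5, x_{i+1} = (x_i − a_i)/5, with x_0 = x:
  x_0 = 3/4;  a_0 = 2;  x_1 = (x_0 − 2)/5 = -1/4
  x_1 = -1/4;  a_1 = 1;  x_2 = (x_1 − 1)/5 = -1/4
  x_2 = -1/4;  a_2 = 1;  x_3 = (x_2 − 1)/5 = -1/4
Digits: (2, 1, 1).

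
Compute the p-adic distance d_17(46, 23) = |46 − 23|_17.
d_17(46, 23) = 1

Step 1 — x − y = 46 − 23 = 23. Step 2 — v_17(23) = 0 (factor: 23 = (17^0 · 23); the sign does not affect v_p). Step 3 — |x − y|_17 = 17^{0} = 1.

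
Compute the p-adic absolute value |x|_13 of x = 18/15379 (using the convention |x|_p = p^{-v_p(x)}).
|18/15379|_13 = 2197

Step 1 — compute v_13(x) by factoring powers of 13 out of the numerator and denominator: v_13(18/15379) = -3. Step 2 — apply |x|_p = p^{-v_p(x)} = 13^{3} = 2197.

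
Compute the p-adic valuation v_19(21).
v_19(21) = 0

v_19(n) is the largest exponent k such that 19^k divides n. Factor out: 21 = 19^0 · 21. (Sign doesn't affect v_p.) So v_19(21) = 0.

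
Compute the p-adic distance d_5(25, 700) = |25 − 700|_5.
d_5(25, 700) = 1/25

Step 1 — x − y = 25 − 700 = -675. Step 2 — v_5(-675) = 2 (factor: -675 = −(5^2 · 27); the sign does not affect v_p). Step 3 — |x − y|_5 = 5^{-2} = 1/25.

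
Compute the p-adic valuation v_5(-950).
v_5(-950) = 2

v_5(n) is the largest exponent k such that 5^k divides n. Factor out: -950 = -5^2 · 38. (Sign doesn't affect v_p.) So v_5(-950) = 2.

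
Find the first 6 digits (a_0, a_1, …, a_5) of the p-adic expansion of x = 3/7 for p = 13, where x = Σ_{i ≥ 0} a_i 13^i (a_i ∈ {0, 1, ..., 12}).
(a_0, …, a_5) = (6, 7, 5, 7, 5, 7)

v_13(3/7) = 0 (numerator and denominator both coprime to 13), so x ∈ ℤ_13^×. Compute digits iteratively via a_i = x_i mod 13, x_{i+1} = (x_i − a_i)/13, with x_0 = x:
  x_0 = 3/7;  a_0 = 6;  x_1 = (x_0 − 6)/13 = -3/7
  x_1 = -3/7;  a_1 = 7;  x_2 = (x_1 − 7)/13 = -4/7
  x_2 = -4/7;  a_2 = 5;  x_3 = (x_2 − 5)/13 = -3/7
  x_3 = -3/7;  a_3 = 7;  x_4 = (x_3 − 7)/13 = -4/7
  x_4 = -4/7;  a_4 = 5;  x_5 = (x_4 − 5)/13 = -3/7
  x_5 = -3/7;  a_5 = 7;  x_6 = (x_5 − 7)/13 = -4/7
Digits: (6, 7, 5, 7, 5, 7).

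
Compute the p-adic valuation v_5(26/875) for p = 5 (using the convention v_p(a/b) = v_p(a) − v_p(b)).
v_5(26/875) = -3

Factor powers of 5 from the numerator and denominator of the reduced fraction: 26 = 5^0 · 26 and 875 = 5^3 · 7. Apply v_p(a/b) = v_p(a) − v_p(b): v_5(26/875) = 0 − 3 = -3.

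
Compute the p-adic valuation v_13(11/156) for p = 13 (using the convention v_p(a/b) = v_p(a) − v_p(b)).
v_13(11/156) = -1

Factor powers of 13 from the numerator and denominator of the reduced fraction: 11 = 13^0 · 11 and 156 = 13^1 · 12. Apply v_p(a/b) = v_p(a) − v_p(b): v_13(11/156) = 0 − 1 = -1.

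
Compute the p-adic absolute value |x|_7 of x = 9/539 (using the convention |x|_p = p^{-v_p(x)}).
|9/539|_7 = 49

Step 1 — compute v_7(x) by factoring powers of 7 out of the numerator and denominator: v_7(9/539) = -2. Step 2 — apply |x|_p = p^{-v_p(x)} = 7^{2} = 49.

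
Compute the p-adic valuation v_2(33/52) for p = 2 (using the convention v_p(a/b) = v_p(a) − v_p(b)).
v_2(33/52) = -2

Factor powers of 2 from the numerator and denominator of the reduced fraction: 33 = 2^0 · 33 and 52 = 2^2 · 13. Apply v_p(a/b) = v_p(a) − v_p(b): v_2(33/52) = 0 − 2 = -2.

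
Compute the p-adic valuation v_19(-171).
v_19(-171) = 1

v_19(n) is the largest exponent k such that 19^k divides n. Factor out: -171 = -19^1 · 9. (Sign doesn't affect v_p.) So v_19(-171) = 1.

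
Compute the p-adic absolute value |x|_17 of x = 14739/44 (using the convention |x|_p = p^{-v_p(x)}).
|14739/44|_17 = 1/4913

Step 1 — compute v_17(x) by factoring powers of 17 out of the numerator and denominator: v_17(14739/44) = 3. Step 2 — apply |x|_p = p^{-v_p(x)} = 17^{-3} = 1/4913.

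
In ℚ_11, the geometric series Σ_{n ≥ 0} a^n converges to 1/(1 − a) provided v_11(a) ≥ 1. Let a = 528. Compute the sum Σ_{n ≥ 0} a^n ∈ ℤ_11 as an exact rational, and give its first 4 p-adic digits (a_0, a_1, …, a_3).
Σ a^n = 1/(1 − a) = -1/527;  first 4 digits = (1, 4, 9, 9)

v_11(a) = 1 ≥ 1, so the series converges in ℤ_11 to 1/(1 − a) = 1/(1 − 528) = -1/527. Expand this rational in ℤ_11: compute digits iteratively via d_i = x_i mod 11, x_{i+1} = (x_i − d_i)/11. The first 4 digits are (1, 4, 9, 9).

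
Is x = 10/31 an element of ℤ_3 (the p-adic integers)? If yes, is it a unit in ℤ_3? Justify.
x ∈ ℤ_3^× (unit); v_3(x) = 0

ℤ_3 = {x ∈ ℚ_3 : v_3(x) ≥ 0} and ℤ_3^× = {x ∈ ℤ_3 : v_3(x) = 0}. Here v_3(10/31) = v_3(num) − v_3(den) = 0; compare against these criteria.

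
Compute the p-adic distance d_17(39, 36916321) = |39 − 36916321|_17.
d_17(39, 36916321) = 1/1419857

Step 1 — x − y = 39 − 36916321 = -36916282. Step 2 — v_17(-36916282) = 5 (factor: -36916282 = −(17^5 · 26); the sign does not affect v_p). Step 3 — |x − y|_17 = 17^{-5} = 1/1419857.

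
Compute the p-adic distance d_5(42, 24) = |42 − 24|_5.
d_5(42, 24) = 1

Step 1 — x − y = 42 − 24 = 18. Step 2 — v_5(18) = 0 (factor: 18 = (5^0 · 18); the sign does not affect v_p). Step 3 — |x − y|_5 = 5^{0} = 1.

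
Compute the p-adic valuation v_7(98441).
v_7(98441) = 4

v_7(n) is the largest exponent k such that 7^k divides n. Factor out: 98441 = 7^4 · 41. (Sign doesn't affect v_p.) So v_7(98441) = 4.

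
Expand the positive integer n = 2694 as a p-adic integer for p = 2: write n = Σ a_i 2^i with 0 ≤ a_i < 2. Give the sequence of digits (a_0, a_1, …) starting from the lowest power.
(a_0, a_1, …) = (0, 1, 1, 0, 0, 0, 0, 1, 0, 1, 0, 1)

Repeated division by 2 gives the digits low-to-high: 2694 = 1·2^1 + 1·2^2 + 1·2^7 + 1·2^9 + 1·2^11. Digit sequence: (0, 1, 1, 0, 0, 0, 0, 1, 0, 1, 0, 1).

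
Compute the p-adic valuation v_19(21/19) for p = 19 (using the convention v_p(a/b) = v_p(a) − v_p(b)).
v_19(21/19) = -1

Factor powers of 19 from the numerator and denominator of the reduced fraction: 21 = 19^0 · 21 and 19 = 19^1 · 1. Apply v_p(a/b) = v_p(a) − v_p(b): v_19(21/19) = 0 − 1 = -1.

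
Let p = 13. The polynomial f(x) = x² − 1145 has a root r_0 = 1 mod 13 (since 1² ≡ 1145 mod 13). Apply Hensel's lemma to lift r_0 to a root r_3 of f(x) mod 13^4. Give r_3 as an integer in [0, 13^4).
r_3 = 17135 (mod 28561)

Hensel's recurrence: r_{i+1} = r_i − f(r_i)·(f′(r_i))^{-1} mod 13^{i+2}, with f′(x) = 2x. Iterate:
  r_0 = 1 (mod 13)
  r_1 = 66 (mod 169)
  r_2 = 1756 (mod 2197)
  r_3 = 17135 (mod 28561)
Final: r_3 = 17135, and one checks f(r_3) ≡ 0 mod 13^4.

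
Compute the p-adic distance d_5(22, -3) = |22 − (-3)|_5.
d_5(22, -3) = 1/25

Step 1 — x − y = 22 − (-3) = 25. Step 2 — v_5(25) = 2 (factor: 25 = (5^2 · 1); the sign does not affect v_p). Step 3 — |x − y|_5 = 5^{-2} = 1/25.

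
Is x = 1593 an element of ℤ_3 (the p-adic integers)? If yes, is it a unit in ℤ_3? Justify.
x ∈ ℤ_3 but not a unit; v_3(x) = 3 > 0

ℤ_3 = {x ∈ ℚ_3 : v_3(x) ≥ 0} and ℤ_3^× = {x ∈ ℤ_3 : v_3(x) = 0}. Here v_3(1593) = v_3(num) − v_3(den) = 3; compare against these criteria.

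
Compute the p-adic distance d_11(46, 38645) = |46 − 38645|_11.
d_11(46, 38645) = 1/1331

Step 1 — x − y = 46 − 38645 = -38599. Step 2 — v_11(-38599) = 3 (factor: -38599 = −(11^3 · 29); the sign does not affect v_p). Step 3 — |x − y|_11 = 11^{-3} = 1/1331.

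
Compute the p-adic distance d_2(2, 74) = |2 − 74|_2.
d_2(2, 74) = 1/8

Step 1 — x − y = 2 − 74 = -72. Step 2 — v_2(-72) = 3 (factor: -72 = −(2^3 · 9); the sign does not affect v_p). Step 3 — |x − y|_2 = 2^{-3} = 1/8.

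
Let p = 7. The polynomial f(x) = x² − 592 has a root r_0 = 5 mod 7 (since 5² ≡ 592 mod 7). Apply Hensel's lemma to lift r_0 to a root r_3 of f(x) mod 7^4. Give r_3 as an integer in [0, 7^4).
r_3 = 2252 (mod 2401)

Hensel's recurrence: r_{i+1} = r_i − f(r_i)·(f′(r_i))^{-1} mod 7^{i+2}, with f′(x) = 2x. Iterate:
  r_0 = 5 (mod 7)
  r_1 = 47 (mod 49)
  r_2 = 194 (mod 343)
  r_3 = 2252 (mod 2401)
Final: r_3 = 2252, and one checks f(r_3) ≡ 0 mod 7^4.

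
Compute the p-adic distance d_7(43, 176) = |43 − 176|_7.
d_7(43, 176) = 1/7

Step 1 — x − y = 43 − 176 = -133. Step 2 — v_7(-133) = 1 (factor: -133 = −(7^1 · 19); the sign does not affect v_p). Step 3 — |x − y|_7 = 7^{-1} = 1/7.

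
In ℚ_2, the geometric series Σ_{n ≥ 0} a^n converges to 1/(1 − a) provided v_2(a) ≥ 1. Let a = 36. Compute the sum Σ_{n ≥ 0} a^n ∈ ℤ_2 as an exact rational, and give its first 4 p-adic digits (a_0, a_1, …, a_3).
Σ a^n = 1/(1 − a) = -1/35;  first 4 digits = (1, 0, 1, 0)

v_2(a) = 2 ≥ 1, so the series converges in ℤ_2 to 1/(1 − a) = 1/(1 − 36) = -1/35. Expand this rational in ℤ_2: compute digits iteratively via d_i = x_i mod 2, x_{i+1} = (x_i − d_i)/2. The first 4 digits are (1, 0, 1, 0).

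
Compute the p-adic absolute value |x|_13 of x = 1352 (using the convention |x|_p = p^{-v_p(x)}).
|1352|_13 = 1/169

Step 1 — compute v_13(x) by factoring powers of 13 out of the numerator and denominator: v_13(1352) = 2. Step 2 — apply |x|_p = p^{-v_p(x)} = 13^{-2} = 1/169.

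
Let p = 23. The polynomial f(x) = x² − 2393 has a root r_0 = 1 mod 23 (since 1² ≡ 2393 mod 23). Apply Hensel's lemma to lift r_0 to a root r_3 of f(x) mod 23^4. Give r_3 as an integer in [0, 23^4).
r_3 = 40343 (mod 279841)

Hensel's recurrence: r_{i+1} = r_i − f(r_i)·(f′(r_i))^{-1} mod 23^{i+2}, with f′(x) = 2x. Iterate:
  r_0 = 1 (mod 23)
  r_1 = 139 (mod 529)
  r_2 = 3842 (mod 12167)
  r_3 = 40343 (mod 279841)
Final: r_3 = 40343, and one checks f(r_3) ≡ 0 mod 23^4.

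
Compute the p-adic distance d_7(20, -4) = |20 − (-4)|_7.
d_7(20, -4) = 1

Step 1 — x − y = 20 − (-4) = 24. Step 2 — v_7(24) = 0 (factor: 24 = (7^0 · 24); the sign does not affect v_p). Step 3 — |x − y|_7 = 7^{0} = 1.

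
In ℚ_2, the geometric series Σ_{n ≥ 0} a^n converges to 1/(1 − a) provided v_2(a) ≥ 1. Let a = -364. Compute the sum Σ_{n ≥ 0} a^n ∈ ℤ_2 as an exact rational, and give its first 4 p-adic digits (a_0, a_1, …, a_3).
Σ a^n = 1/(1 − a) = 1/365;  first 4 digits = (1, 0, 1, 0)

v_2(a) = 2 ≥ 1, so the series converges in ℤ_2 to 1/(1 − a) = 1/(1 − (-364)) = 1/365. Expand this rational in ℤ_2: compute digits iteratively via d_i = x_i mod 2, x_{i+1} = (x_i − d_i)/2. The first 4 digits are (1, 0, 1, 0).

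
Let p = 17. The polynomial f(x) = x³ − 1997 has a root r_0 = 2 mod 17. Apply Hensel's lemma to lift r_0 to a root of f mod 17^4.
r_3 = 17291 (mod 83521)

Hensel: r_{i+1} = r_i − f(r_i)/f′(r_i) mod 17^{i+2}, where f′(x) = 3x². Iterate:
  r_0 = 2 (mod 17)
  r_1 = 240 (mod 289)
  r_2 = 2552 (mod 4913)
  r_3 = 17291 (mod 83521)
Final: r = 17291 with f(r) ≡ 0 mod 17^4.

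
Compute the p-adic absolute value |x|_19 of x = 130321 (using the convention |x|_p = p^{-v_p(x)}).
|130321|_19 = 1/130321

Step 1 — compute v_19(x) by factoring powers of 19 out of the numerator and denominator: v_19(130321) = 4. Step 2 — apply |x|_p = p^{-v_p(x)} = 19^{-4} = 1/130321.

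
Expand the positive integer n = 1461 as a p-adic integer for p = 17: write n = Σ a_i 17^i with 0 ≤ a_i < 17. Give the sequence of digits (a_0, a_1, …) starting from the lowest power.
(a_0, a_1, …) = (16, 0, 5)

Repeated division by 17 gives the digits low-to-high: 1461 = 16 + 5·17^2. Digit sequence: (16, 0, 5).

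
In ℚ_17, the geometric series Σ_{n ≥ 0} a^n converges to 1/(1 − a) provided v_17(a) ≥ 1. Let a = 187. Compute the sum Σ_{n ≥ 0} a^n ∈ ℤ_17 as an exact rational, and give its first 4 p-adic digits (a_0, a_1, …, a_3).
Σ a^n = 1/(1 − a) = -1/186;  first 4 digits = (1, 11, 2, 12)

v_17(a) = 1 ≥ 1, so the series converges in ℤ_17 to 1/(1 − a) = 1/(1 − 187) = -1/186. Expand this rational in ℤ_17: compute digits iteratively via d_i = x_i mod 17, x_{i+1} = (x_i − d_i)/17. The first 4 digits are (1, 11, 2, 12).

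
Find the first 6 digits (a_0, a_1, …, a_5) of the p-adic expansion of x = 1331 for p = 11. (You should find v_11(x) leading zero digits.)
(a_0, …, a_5) = (0, 0, 0, 1, 0, 0)

v_11(1331) = 3, so a_0 = ... = a_2 = 0. Factor out: x = 11^3 · u with u = 1 a unit in ℤ_11. Expand u iteratively via a_{v+i} = u_i mod 11, u_{i+1} = (u_i − a_{v+i})/11:
  u_0 = 1;  a_3 = 1;  u_1 = (u_0 − 1)/11 = 0
  u_1 = 0;  a_4 = 0;  u_2 = (u_1 − 0)/11 = 0
  u_2 = 0;  a_5 = 0;  u_3 = (u_2 − 0)/11 = 0
Digits: (0, 0, 0, 1, 0, 0).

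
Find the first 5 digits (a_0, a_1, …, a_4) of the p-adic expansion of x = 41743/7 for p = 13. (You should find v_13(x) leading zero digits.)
(a_0, …, a_4) = (0, 0, 0, 12, 3)

v_13(41743/7) = 3, so a_0 = ... = a_2 = 0. Factor out: x = 13^3 · u with u = 19/7 a unit in ℤ_13. Expand u iteratively via a_{v+i} = u_i mod 13, u_{i+1} = (u_i − a_{v+i})/13:
  u_0 = 19/7;  a_3 = 12;  u_1 = (u_0 − 12)/13 = -5/7
  u_1 = -5/7;  a_4 = 3;  u_2 = (u_1 − 3)/13 = -2/7
Digits: (0, 0, 0, 12, 3).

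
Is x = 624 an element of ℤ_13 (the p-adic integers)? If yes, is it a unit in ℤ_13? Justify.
x ∈ ℤ_13 but not a unit; v_13(x) = 1 > 0

ℤ_13 = {x ∈ ℚ_13 : v_13(x) ≥ 0} and ℤ_13^× = {x ∈ ℤ_13 : v_13(x) = 0}. Here v_13(624) = v_13(num) − v_13(den) = 1; compare against these criteria.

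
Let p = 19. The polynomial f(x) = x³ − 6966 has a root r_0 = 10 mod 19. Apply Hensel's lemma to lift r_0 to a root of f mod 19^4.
r_3 = 58986 (mod 130321)

Hensel: r_{i+1} = r_i − f(r_i)/f′(r_i) mod 19^{i+2}, where f′(x) = 3x². Iterate:
  r_0 = 10 (mod 19)
  r_1 = 143 (mod 361)
  r_2 = 4114 (mod 6859)
  r_3 = 58986 (mod 130321)
Final: r = 58986 with f(r) ≡ 0 mod 19^4.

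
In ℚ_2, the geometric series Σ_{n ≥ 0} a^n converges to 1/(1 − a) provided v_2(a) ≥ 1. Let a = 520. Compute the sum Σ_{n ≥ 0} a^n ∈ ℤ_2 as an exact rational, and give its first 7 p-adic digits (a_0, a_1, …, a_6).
Σ a^n = 1/(1 − a) = -1/519;  first 7 digits = (1, 0, 0, 1, 0, 0, 1)

v_2(a) = 3 ≥ 1, so the series converges in ℤ_2 to 1/(1 − a) = 1/(1 − 520) = -1/519. Expand this rational in ℤ_2: compute digits iteratively via d_i = x_i mod 2, x_{i+1} = (x_i − d_i)/2. The first 7 digits are (1, 0, 0, 1, 0, 0, 1).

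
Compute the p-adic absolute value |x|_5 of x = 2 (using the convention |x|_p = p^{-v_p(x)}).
|2|_5 = 1

Step 1 — compute v_5(x) by factoring powers of 5 out of the numerator and denominator: v_5(2) = 0. Step 2 — apply |x|_p = p^{-v_p(x)} = 5^{0} = 1.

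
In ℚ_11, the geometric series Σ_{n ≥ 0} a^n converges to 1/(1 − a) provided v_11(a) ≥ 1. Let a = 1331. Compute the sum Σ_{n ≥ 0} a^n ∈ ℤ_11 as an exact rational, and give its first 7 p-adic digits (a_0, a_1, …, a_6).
Σ a^n = 1/(1 − a) = -1/1330;  first 7 digits = (1, 0, 0, 1, 0, 0, 1)

v_11(a) = 3 ≥ 1, so the series converges in ℤ_11 to 1/(1 − a) = 1/(1 − 1331) = -1/1330. Expand this rational in ℤ_11: compute digits iteratively via d_i = x_i mod 11, x_{i+1} = (x_i − d_i)/11. The first 7 digits are (1, 0, 0, 1, 0, 0, 1).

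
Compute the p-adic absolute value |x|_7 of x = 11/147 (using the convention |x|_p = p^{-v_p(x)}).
|11/147|_7 = 49

Step 1 — compute v_7(x) by factoring powers of 7 out of the numerator and denominator: v_7(11/147) = -2. Step 2 — apply |x|_p = p^{-v_p(x)} = 7^{2} = 49.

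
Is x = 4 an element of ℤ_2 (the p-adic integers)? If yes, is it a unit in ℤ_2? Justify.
x ∈ ℤ_2 but not a unit; v_2(x) = 2 > 0

ℤ_2 = {x ∈ ℚ_2 : v_2(x) ≥ 0} and ℤ_2^× = {x ∈ ℤ_2 : v_2(x) = 0}. Here v_2(4) = v_2(num) − v_2(den) = 2; compare against these criteria.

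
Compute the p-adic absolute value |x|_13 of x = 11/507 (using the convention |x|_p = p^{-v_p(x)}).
|11/507|_13 = 169

Step 1 — compute v_13(x) by factoring powers of 13 out of the numerator and denominator: v_13(11/507) = -2. Step 2 — apply |x|_p = p^{-v_p(x)} = 13^{2} = 169.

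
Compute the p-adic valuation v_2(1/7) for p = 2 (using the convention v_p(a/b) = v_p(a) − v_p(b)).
v_2(1/7) = 0

Factor powers of 2 from the numerator and denominator of the reduced fraction: 1 = 2^0 · 1 and 7 = 2^0 · 7. Apply v_p(a/b) = v_p(a) − v_p(b): v_2(1/7) = 0 − 0 = 0.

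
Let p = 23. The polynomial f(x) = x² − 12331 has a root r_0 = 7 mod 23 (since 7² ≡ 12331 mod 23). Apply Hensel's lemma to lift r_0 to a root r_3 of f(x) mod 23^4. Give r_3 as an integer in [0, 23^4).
r_3 = 47663 (mod 279841)

Hensel's recurrence: r_{i+1} = r_i − f(r_i)·(f′(r_i))^{-1} mod 23^{i+2}, with f′(x) = 2x. Iterate:
  r_0 = 7 (mod 23)
  r_1 = 53 (mod 529)
  r_2 = 11162 (mod 12167)
  r_3 = 47663 (mod 279841)
Final: r_3 = 47663, and one checks f(r_3) ≡ 0 mod 23^4.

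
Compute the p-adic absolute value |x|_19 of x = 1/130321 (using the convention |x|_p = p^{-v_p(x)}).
|1/130321|_19 = 130321

Step 1 — compute v_19(x) by factoring powers of 19 out of the numerator and denominator: v_19(1/130321) = -4. Step 2 — apply |x|_p = p^{-v_p(x)} = 19^{4} = 130321.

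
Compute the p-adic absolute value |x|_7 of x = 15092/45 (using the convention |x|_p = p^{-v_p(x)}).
|15092/45|_7 = 1/343

Step 1 — compute v_7(x) by factoring powers of 7 out of the numerator and denominator: v_7(15092/45) = 3. Step 2 — apply |x|_p = p^{-v_p(x)} = 7^{-3} = 1/343.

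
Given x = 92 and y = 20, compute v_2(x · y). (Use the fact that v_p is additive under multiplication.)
v_2(1840) = 4

v_p(x) = 2 (factor: 92 = 2^2 · 23); v_p(y) = 2 (factor: 20 = 2^2 · 5). Additivity: v_p(xy) = v_p(x) + v_p(y) = 2 + 2 = 4. (Direct check: xy = 1840 = 2^4 · (115).)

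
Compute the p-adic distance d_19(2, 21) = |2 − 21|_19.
d_19(2, 21) = 1/19

Step 1 — x − y = 2 − 21 = -19. Step 2 — v_19(-19) = 1 (factor: -19 = −(19^1 · 1); the sign does not affect v_p). Step 3 — |x − y|_19 = 19^{-1} = 1/19.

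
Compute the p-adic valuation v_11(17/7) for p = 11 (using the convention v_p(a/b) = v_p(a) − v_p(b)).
v_11(17/7) = 0

Factor powers of 11 from the numerator and denominator of the reduced fraction: 17 = 11^0 · 17 and 7 = 11^0 · 7. Apply v_p(a/b) = v_p(a) − v_p(b): v_11(17/7) = 0 − 0 = 0.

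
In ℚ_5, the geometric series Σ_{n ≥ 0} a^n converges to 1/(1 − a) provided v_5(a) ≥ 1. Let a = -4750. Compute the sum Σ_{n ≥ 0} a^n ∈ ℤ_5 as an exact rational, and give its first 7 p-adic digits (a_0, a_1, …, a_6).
Σ a^n = 1/(1 − a) = 1/4751;  first 7 digits = (1, 0, 0, 2, 2, 3, 3)

v_5(a) = 3 ≥ 1, so the series converges in ℤ_5 to 1/(1 − a) = 1/(1 − (-4750)) = 1/4751. Expand this rational in ℤ_5: compute digits iteratively via d_i = x_i mod 5, x_{i+1} = (x_i − d_i)/5. The first 7 digits are (1, 0, 0, 2, 2, 3, 3).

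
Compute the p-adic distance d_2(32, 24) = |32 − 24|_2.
d_2(32, 24) = 1/8

Step 1 — x − y = 32 − 24 = 8. Step 2 — v_2(8) = 3 (factor: 8 = (2^3 · 1); the sign does not affect v_p). Step 3 — |x − y|_2 = 2^{-3} = 1/8.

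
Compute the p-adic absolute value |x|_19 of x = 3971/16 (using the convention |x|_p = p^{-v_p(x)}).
|3971/16|_19 = 1/361

Step 1 — compute v_19(x) by factoring powers of 19 out of the numerator and denominator: v_19(3971/16) = 2. Step 2 — apply |x|_p = p^{-v_p(x)} = 19^{-2} = 1/361.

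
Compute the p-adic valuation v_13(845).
v_13(845) = 2

v_13(n) is the largest exponent k such that 13^k divides n. Factor out: 845 = 13^2 · 5. (Sign doesn't affect v_p.) So v_13(845) = 2.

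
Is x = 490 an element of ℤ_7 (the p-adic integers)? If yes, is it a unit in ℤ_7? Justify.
x ∈ ℤ_7 but not a unit; v_7(x) = 2 > 0

ℤ_7 = {x ∈ ℚ_7 : v_7(x) ≥ 0} and ℤ_7^× = {x ∈ ℤ_7 : v_7(x) = 0}. Here v_7(490) = v_7(num) − v_7(den) = 2; compare against these criteria.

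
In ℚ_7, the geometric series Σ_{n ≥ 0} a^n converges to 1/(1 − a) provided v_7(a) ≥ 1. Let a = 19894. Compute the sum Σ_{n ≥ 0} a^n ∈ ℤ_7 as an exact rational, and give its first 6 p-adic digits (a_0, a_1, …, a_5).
Σ a^n = 1/(1 − a) = -1/19893;  first 6 digits = (1, 0, 0, 2, 1, 1)

v_7(a) = 3 ≥ 1, so the series converges in ℤ_7 to 1/(1 − a) = 1/(1 − 19894) = -1/19893. Expand this rational in ℤ_7: compute digits iteratively via d_i = x_i mod 7, x_{i+1} = (x_i − d_i)/7. The first 6 digits are (1, 0, 0, 2, 1, 1).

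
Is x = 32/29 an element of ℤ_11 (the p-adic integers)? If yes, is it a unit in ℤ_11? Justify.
x ∈ ℤ_11^× (unit); v_11(x) = 0

ℤ_11 = {x ∈ ℚ_11 : v_11(x) ≥ 0} and ℤ_11^× = {x ∈ ℤ_11 : v_11(x) = 0}. Here v_11(32/29) = v_11(num) − v_11(den) = 0; compare against these criteria.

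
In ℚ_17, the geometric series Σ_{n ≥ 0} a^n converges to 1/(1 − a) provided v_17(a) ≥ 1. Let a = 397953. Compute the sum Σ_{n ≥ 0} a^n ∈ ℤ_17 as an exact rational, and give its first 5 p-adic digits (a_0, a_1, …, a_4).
Σ a^n = 1/(1 − a) = -1/397952;  first 5 digits = (1, 0, 0, 13, 4)

v_17(a) = 3 ≥ 1, so the series converges in ℤ_17 to 1/(1 − a) = 1/(1 − 397953) = -1/397952. Expand this rational in ℤ_17: compute digits iteratively via d_i = x_i mod 17, x_{i+1} = (x_i − d_i)/17. The first 5 digits are (1, 0, 0, 13, 4).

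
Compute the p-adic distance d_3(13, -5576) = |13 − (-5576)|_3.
d_3(13, -5576) = 1/243

Step 1 — x − y = 13 − (-5576) = 5589. Step 2 — v_3(5589) = 5 (factor: 5589 = (3^5 · 23); the sign does not affect v_p). Step 3 — |x − y|_3 = 3^{-5} = 1/243.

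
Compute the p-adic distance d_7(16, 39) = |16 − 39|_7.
d_7(16, 39) = 1

Step 1 — x − y = 16 − 39 = -23. Step 2 — v_7(-23) = 0 (factor: -23 = −(7^0 · 23); the sign does not affect v_p). Step 3 — |x − y|_7 = 7^{0} = 1.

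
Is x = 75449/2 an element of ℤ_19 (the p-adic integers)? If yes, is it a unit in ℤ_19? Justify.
x ∈ ℤ_19 but not a unit; v_19(x) = 3 > 0

ℤ_19 = {x ∈ ℚ_19 : v_19(x) ≥ 0} and ℤ_19^× = {x ∈ ℤ_19 : v_19(x) = 0}. Here v_19(75449/2) = v_19(num) − v_19(den) = 3; compare against these criteria.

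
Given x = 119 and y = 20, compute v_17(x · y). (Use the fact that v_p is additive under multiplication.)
v_17(2380) = 1

v_p(x) = 1 (factor: 119 = 17^1 · 7); v_p(y) = 0 (factor: 20 = 17^0 · 20). Additivity: v_p(xy) = v_p(x) + v_p(y) = 1 + 0 = 1. (Direct check: xy = 2380 = 17^1 · (140).)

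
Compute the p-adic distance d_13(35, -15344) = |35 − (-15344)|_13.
d_13(35, -15344) = 1/2197

Step 1 — x − y = 35 − (-15344) = 15379. Step 2 — v_13(15379) = 3 (factor: 15379 = (13^3 · 7); the sign does not affect v_p). Step 3 — |x − y|_13 = 13^{-3} = 1/2197.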